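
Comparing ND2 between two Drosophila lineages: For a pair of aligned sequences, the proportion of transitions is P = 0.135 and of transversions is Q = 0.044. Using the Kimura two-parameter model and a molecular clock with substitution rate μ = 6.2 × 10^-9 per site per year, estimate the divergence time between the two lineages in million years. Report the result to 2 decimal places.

17.05

Under the Kimura two-parameter model, d = −½ ln(1 − 2P − Q) − ¼ ln(1 − 2Q).
1 − 2P − Q = 0.686, giving −½ ln(0.686) = 0.188439.
1 − 2Q = 0.912, giving −¼ ln(0.912) = 0.023029.
d = 0.188439 + 0.023029 = 0.211468.
Under a molecular clock d = 2μt, so t = d/(2μ) = 0.211468 / (2 × 6.2 × 10^-9) = 17.05 million years.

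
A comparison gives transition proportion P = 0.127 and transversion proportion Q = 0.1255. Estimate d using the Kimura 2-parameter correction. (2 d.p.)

Under the Kimura two-parameter model, d = −½ ln(1 − 2P − Q) − ¼ ln(1 − 2Q).
1 − 2P − Q = 0.6205, giving −½ ln(0.6205) = 0.238615.
1 − 2Q = 0.749, giving −¼ ln(0.749) = 0.072254.
d = 0.238615 + 0.072254 = 0.310869.

0.31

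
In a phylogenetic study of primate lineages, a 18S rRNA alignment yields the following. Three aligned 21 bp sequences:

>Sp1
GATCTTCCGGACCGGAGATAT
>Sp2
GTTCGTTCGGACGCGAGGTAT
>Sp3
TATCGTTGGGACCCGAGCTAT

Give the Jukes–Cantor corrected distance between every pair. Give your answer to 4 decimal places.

d(Sp1,Sp2) = 0.3597, d(Sp1,Sp3) = 0.3597, d(Sp2,Sp3) = 0.2865

Sp1–Sp2: 6/21 sites differ → p ≈ 0.285714, d = −0.75 ln(1 − 0.380952) = 0.359679 ≈ 0.3597.
Sp1–Sp3: 6/21 sites differ → p ≈ 0.285714, d = −0.75 ln(1 − 0.380952) = 0.359679 ≈ 0.3597.
Sp2–Sp3: 5/21 sites differ → p ≈ 0.238095, d = −0.75 ln(1 − 0.31746) = 0.286451 ≈ 0.2865.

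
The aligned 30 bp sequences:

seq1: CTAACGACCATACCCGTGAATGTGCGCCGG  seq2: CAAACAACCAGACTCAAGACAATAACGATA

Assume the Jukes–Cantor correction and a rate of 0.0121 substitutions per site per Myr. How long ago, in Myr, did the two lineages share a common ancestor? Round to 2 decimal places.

38.48

The sequences differ at 16 of 30 sites, so p = 16/30 ≈ 0.533333.
d = −(3/4) ln(1 − 4p/3) = −0.75 ln(1 − 0.711111) = −0.75 ln(0.288889)
  = −0.75 × (-1.241713) = 0.931285 substitutions/site.
Under a molecular clock d = 2μt, so t = d/(2μ) = 0.931285 / (2 × 0.0121) = 38.48 Myr.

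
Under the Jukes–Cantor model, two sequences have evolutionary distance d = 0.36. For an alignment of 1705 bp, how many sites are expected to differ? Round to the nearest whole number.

487

Invert JC69: p = (3/4)(1 − e^(−4d/3)) = 0.75 × (1 − e^(-0.48)) = 0.75 × (1 − 0.618783) = 0.285913.
Expected differing sites = pL ≈ 0.285913 × 1705 = 487.481665 ≈ 487.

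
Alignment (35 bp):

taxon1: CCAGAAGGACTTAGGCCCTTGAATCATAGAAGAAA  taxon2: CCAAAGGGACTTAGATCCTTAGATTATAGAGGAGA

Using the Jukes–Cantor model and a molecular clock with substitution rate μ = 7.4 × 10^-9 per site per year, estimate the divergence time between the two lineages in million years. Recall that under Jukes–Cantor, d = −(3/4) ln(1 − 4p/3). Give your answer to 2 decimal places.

21.28

The sequences differ at 9 of 35 sites (4, 6, 15, 16, 21, 22, 25, 31, 34), so p = 9/35 ≈ 0.257143.
d = −(3/4) ln(1 − 4p/3) = −0.75 ln(1 − 0.342857) = −0.75 ln(0.657143)
  = −0.75 × (-0.419854) = 0.314891 substitutions/site.
Under a molecular clock d = 2μt, so t = d/(2μ) = 0.314891 / (2 × 7.4 × 10^-9) = 21.28 million years.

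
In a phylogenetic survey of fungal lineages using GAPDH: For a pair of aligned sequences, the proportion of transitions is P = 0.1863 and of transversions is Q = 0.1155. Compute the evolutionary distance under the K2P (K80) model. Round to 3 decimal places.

Under the Kimura two-parameter model, d = −½ ln(1 − 2P − Q) − ¼ ln(1 − 2Q).
1 − 2P − Q = 0.5119, giving −½ ln(0.5119) = 0.334813.
1 − 2Q = 0.769, giving −¼ ln(0.769) = 0.065666.
d = 0.334813 + 0.065666 = 0.400479.

0.400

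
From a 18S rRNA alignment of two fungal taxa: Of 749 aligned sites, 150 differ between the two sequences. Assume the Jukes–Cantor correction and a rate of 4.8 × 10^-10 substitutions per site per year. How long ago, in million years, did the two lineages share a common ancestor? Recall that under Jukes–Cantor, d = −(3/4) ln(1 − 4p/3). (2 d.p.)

242.69

p = 150/749 ≈ 0.200267.
d = −(3/4) ln(1 − 4p/3) = −0.75 ln(1 − 0.267023) = −0.75 ln(0.732977)
  = −0.75 × (-0.310641) = 0.232981 substitutions/site.
Under a molecular clock d = 2μt, so t = d/(2μ) = 0.232981 / (2 × 4.8 × 10^-10) = 242.69 million years.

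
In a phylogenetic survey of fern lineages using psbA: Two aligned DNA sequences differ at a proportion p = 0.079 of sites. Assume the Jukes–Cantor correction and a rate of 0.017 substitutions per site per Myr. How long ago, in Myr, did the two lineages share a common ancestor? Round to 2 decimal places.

2.46

d = −(3/4) ln(1 − 4p/3) = −0.75 ln(1 − 0.105333) = −0.75 ln(0.894667)
  = −0.75 × (-0.111304) = 0.083478 substitutions/site.
Under a molecular clock d = 2μt, so t = d/(2μ) = 0.083478 / (2 × 0.017) = 2.46 Myr.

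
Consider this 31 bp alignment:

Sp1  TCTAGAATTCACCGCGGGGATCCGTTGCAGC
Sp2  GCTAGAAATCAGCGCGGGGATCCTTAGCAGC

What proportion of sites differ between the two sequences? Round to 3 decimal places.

The sequences differ at 5 of 31 positions (sites 1, 8, 12, 24, 26).
p = 5/31 = 0.161290… ≈ 0.161 (to 3 d.p.).

0.161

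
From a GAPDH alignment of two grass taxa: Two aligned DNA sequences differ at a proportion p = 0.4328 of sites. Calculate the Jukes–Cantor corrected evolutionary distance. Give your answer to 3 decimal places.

d = −(3/4) ln(1 − 4p/3) = −0.75 ln(1 − 0.577067) = −0.75 ln(0.422933)
  = −0.75 × (-0.860542) = 0.645407 substitutions/site.

0.645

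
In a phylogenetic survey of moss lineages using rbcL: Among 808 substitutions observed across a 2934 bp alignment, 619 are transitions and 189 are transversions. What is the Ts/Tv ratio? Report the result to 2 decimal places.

3.28

R = 619/189 = 3.275132… ≈ 3.28 (to 2 d.p.).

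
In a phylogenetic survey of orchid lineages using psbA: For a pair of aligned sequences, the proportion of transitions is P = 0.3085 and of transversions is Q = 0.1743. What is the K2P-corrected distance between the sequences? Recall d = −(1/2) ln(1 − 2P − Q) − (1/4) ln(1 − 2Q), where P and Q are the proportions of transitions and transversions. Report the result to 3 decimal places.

0.891

Under the Kimura two-parameter model, d = −½ ln(1 − 2P − Q) − ¼ ln(1 − 2Q).
1 − 2P − Q = 0.2087, giving −½ ln(0.2087) = 0.783429.
1 − 2Q = 0.6514, giving −¼ ln(0.6514) = 0.107158.
d = 0.783429 + 0.107158 = 0.890587.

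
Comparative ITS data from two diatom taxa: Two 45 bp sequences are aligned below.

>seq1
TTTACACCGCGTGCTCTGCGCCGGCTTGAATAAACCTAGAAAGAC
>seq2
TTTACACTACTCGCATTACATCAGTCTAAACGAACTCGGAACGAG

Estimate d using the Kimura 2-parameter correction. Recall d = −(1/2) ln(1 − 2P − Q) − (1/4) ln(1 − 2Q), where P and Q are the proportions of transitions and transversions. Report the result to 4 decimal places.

0.8537

Of 45 sites, 16 differences are transitions and 4 are transversions, so P = 16/45 ≈ 0.355556 and Q = 4/45 ≈ 0.088889.
Under the Kimura two-parameter model, d = −½ ln(1 − 2P − Q) − ¼ ln(1 − 2Q).
1 − 2P − Q = 0.199999, giving −½ ln(0.199999) = 0.804721.
1 − 2Q = 0.822222, giving −¼ ln(0.822222) = 0.048936.
d = 0.804721 + 0.048936 = 0.853657.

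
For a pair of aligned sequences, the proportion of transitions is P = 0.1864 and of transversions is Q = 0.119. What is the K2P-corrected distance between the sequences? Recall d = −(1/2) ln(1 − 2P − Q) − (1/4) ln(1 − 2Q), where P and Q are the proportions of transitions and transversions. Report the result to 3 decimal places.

0.406

Under the Kimura two-parameter model, d = −½ ln(1 − 2P − Q) − ¼ ln(1 − 2Q).
1 − 2P − Q = 0.5082, giving −½ ln(0.5082) = 0.338440.
1 − 2Q = 0.762, giving −¼ ln(0.762) = 0.067952.
d = 0.338440 + 0.067952 = 0.406392.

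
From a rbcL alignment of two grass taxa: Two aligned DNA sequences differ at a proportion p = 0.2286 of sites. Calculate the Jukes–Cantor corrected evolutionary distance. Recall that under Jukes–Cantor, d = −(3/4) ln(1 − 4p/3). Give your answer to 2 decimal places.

d = −(3/4) ln(1 − 4p/3) = −0.75 ln(1 − 0.3048) = −0.75 ln(0.6952)
  = −0.75 × (-0.363556) = 0.272667 substitutions/site.

0.27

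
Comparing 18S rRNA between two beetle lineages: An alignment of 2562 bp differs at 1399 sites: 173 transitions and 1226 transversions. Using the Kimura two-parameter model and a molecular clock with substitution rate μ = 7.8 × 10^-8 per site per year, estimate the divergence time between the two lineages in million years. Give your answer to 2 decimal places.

8.09

P = 173/2562 ≈ 0.067525 and Q = 1226/2562 ≈ 0.478532.
Under the Kimura two-parameter model, d = −½ ln(1 − 2P − Q) − ¼ ln(1 − 2Q).
1 − 2P − Q = 0.386418, giving −½ ln(0.386418) = 0.475418.
1 − 2Q = 0.042936, giving −¼ ln(0.042936) = 0.787011.
d = 0.475418 + 0.787011 = 1.262429.
Under a molecular clock d = 2μt, so t = d/(2μ) = 1.262429 / (2 × 7.8 × 10^-8) = 8.09 million years.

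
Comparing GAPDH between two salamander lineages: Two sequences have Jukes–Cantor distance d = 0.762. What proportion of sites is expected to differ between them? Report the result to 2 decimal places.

p = (3/4)(1 − e^(−4d/3)) = 0.75 × (1 − e^(-1.016)) = 0.75 × (1 − 0.362040) = 0.478470.

0.48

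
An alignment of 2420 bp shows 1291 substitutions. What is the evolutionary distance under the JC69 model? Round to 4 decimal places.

p = 1291/2420 ≈ 0.533471.
d = −(3/4) ln(1 − 4p/3) = −0.75 ln(1 − 0.711295) = −0.75 ln(0.288705)
  = −0.75 × (-1.242350) = 0.931763 substitutions/site.

0.9318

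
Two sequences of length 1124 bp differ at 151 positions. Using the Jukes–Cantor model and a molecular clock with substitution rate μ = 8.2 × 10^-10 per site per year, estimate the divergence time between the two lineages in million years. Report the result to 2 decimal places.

90.27

p = 151/1124 ≈ 0.134342.
d = −(3/4) ln(1 − 4p/3) = −0.75 ln(1 − 0.179123) = −0.75 ln(0.820877)
  = −0.75 × (-0.197382) = 0.148037 substitutions/site.
Under a molecular clock d = 2μt, so t = d/(2μ) = 0.148037 / (2 × 8.2 × 10^-10) = 90.27 million years.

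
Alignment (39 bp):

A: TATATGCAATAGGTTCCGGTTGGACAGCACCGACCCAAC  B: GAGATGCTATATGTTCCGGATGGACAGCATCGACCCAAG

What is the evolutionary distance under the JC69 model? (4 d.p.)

The sequences differ at 7 of 39 sites (1, 3, 8, 12, 20, 30, 39), so p = 7/39 ≈ 0.179487.
d = −(3/4) ln(1 − 4p/3) = −0.75 ln(1 − 0.239316) = −0.75 ln(0.760684)
  = −0.75 × (-0.273537) = 0.205153 substitutions/site.

0.2052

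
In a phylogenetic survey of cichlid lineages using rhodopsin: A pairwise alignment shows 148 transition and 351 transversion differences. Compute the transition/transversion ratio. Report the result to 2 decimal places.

0.42

R = 148/351 = 0.421652… ≈ 0.42 (to 2 d.p.).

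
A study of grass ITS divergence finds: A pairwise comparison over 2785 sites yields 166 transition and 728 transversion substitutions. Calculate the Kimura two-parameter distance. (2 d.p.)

P = 166/2785 ≈ 0.059605 and Q = 728/2785 ≈ 0.2614.
Under the Kimura two-parameter model, d = −½ ln(1 − 2P − Q) − ¼ ln(1 − 2Q).
1 − 2P − Q = 0.61939, giving −½ ln(0.61939) = 0.239510.
1 − 2Q = 0.4772, giving −¼ ln(0.4772) = 0.184955.
d = 0.239510 + 0.184955 = 0.424465.

0.42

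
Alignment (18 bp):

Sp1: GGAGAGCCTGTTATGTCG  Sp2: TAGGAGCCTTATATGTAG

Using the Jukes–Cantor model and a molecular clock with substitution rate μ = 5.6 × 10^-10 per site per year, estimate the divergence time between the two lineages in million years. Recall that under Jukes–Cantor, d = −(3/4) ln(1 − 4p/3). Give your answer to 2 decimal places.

393.61

The sequences differ at 6 of 18 sites (1, 2, 3, 10, 11, 17), so p = 6/18 ≈ 0.333333.
d = −(3/4) ln(1 − 4p/3) = −0.75 ln(1 − 0.444444) = −0.75 ln(0.555556)
  = −0.75 × (-0.587786) = 0.440840 substitutions/site.
Under a molecular clock d = 2μt, so t = d/(2μ) = 0.440840 / (2 × 5.6 × 10^-10) = 393.61 million years.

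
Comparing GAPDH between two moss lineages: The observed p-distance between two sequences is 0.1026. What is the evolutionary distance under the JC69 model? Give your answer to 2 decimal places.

0.11

d = −(3/4) ln(1 − 4p/3) = −0.75 ln(1 − 0.1368) = −0.75 ln(0.8632)
  = −0.75 × (-0.147109) = 0.110332 substitutions/site.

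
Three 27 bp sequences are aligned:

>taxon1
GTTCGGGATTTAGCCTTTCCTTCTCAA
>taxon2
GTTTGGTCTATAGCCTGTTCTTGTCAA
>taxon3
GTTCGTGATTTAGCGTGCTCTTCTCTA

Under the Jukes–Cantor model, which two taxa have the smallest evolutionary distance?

taxon1 and taxon3

taxon1–taxon2: 7/27 differ, p = 0.259, d = 0.318.
taxon1–taxon3: 6/27 differ, p = 0.222, d = 0.264.
taxon2–taxon3: 9/27 differ, p = 0.333, d = 0.441.
The smallest distance is between taxon1 and taxon3.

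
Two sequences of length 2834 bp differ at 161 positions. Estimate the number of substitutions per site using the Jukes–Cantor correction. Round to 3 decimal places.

0.059

p = 161/2834 ≈ 0.05681.
d = −(3/4) ln(1 − 4p/3) = −0.75 ln(1 − 0.075747) = −0.75 ln(0.924253)
  = −0.75 × (-0.078769) = 0.059077 substitutions/site.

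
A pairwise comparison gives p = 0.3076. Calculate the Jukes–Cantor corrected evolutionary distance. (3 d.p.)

0.396

d = −(3/4) ln(1 − 4p/3) = −0.75 ln(1 − 0.410133) = −0.75 ln(0.589867)
  = −0.75 × (-0.527858) = 0.395894 substitutions/site.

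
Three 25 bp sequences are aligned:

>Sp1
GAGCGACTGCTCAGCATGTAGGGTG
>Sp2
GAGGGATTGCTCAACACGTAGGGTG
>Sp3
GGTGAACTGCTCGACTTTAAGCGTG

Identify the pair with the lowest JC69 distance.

Sp1 and Sp2

Sp1–Sp2: 4/25 differ, p = 0.160, d = 0.180.
Sp1–Sp3: 10/25 differ, p = 0.400, d = 0.572.
Sp2–Sp3: 10/25 differ, p = 0.400, d = 0.572.
The smallest distance is between Sp1 and Sp2.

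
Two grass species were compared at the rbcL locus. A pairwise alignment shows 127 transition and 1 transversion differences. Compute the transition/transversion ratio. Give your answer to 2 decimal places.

127.00

R = 127/1 = 127.00.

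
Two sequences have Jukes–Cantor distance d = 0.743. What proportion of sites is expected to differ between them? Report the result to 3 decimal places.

p = (3/4)(1 − e^(−4d/3)) = 0.75 × (1 − e^(-0.990667)) = 0.75 × (1 − 0.371329) = 0.471503.

0.472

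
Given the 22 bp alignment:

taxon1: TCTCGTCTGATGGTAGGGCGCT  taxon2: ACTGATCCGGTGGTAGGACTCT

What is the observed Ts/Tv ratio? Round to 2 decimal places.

1.33

Transitions are A↔G and C↔T; transversions are all other mismatches.
Transitions: 4. Transversions: 3.
R = 4/3 = 1.333333… ≈ 1.33 (to 2 d.p.).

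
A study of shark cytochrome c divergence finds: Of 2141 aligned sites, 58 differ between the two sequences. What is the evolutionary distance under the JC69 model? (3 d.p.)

0.028

p = 58/2141 ≈ 0.02709.
d = −(3/4) ln(1 − 4p/3) = −0.75 ln(1 − 0.03612) = −0.75 ln(0.96388)
  = −0.75 × (-0.036788) = 0.027591 substitutions/site.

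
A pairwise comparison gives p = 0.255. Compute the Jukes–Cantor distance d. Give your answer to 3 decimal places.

d = −(3/4) ln(1 − 4p/3) = −0.75 ln(1 − 0.34) = −0.75 ln(0.66)
  = −0.75 × (-0.415515) = 0.311636 substitutions/site.

0.312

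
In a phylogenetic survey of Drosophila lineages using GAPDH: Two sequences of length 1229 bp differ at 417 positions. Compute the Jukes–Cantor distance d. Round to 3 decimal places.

0.452

p = 417/1229 ≈ 0.3393.
d = −(3/4) ln(1 − 4p/3) = −0.75 ln(1 − 0.4524) = −0.75 ln(0.5476)
  = −0.75 × (-0.602210) = 0.451658 substitutions/site.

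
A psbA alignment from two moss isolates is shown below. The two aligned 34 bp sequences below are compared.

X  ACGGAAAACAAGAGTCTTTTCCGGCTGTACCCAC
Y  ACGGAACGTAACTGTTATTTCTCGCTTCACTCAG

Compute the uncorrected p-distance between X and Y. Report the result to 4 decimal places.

0.3824

The sequences differ at 13 of 34 positions.
p = 13/34 = 0.382352… ≈ 0.3824 (to 4 d.p.).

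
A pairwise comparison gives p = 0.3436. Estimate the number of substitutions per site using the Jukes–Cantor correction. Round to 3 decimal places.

0.460

d = −(3/4) ln(1 − 4p/3) = −0.75 ln(1 − 0.458133) = −0.75 ln(0.541867)
  = −0.75 × (-0.612735) = 0.459551 substitutions/site.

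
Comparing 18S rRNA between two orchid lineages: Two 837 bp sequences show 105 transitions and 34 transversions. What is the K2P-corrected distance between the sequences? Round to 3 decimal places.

P = 105/837 ≈ 0.125448 and Q = 34/837 ≈ 0.040621.
Under the Kimura two-parameter model, d = −½ ln(1 − 2P − Q) − ¼ ln(1 − 2Q).
1 − 2P − Q = 0.708483, giving −½ ln(0.708483) = 0.172315.
1 − 2Q = 0.918758, giving −¼ ln(0.918758) = 0.021183.
d = 0.172315 + 0.021183 = 0.193498.

0.193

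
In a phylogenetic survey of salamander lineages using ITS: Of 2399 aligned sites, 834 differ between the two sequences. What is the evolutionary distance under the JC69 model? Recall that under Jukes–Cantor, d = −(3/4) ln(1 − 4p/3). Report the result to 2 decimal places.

0.47

p = 834/2399 ≈ 0.347645.
d = −(3/4) ln(1 − 4p/3) = −0.75 ln(1 − 0.463527) = −0.75 ln(0.536473)
  = −0.75 × (-0.622739) = 0.467054 substitutions/site.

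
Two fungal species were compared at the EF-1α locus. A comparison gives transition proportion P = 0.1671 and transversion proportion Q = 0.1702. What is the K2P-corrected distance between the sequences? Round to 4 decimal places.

0.4550

Under the Kimura two-parameter model, d = −½ ln(1 − 2P − Q) − ¼ ln(1 − 2Q).
1 − 2P − Q = 0.4956, giving −½ ln(0.4956) = 0.350993.
1 − 2Q = 0.6596, giving −¼ ln(0.6596) = 0.104030.
d = 0.350993 + 0.104030 = 0.455023.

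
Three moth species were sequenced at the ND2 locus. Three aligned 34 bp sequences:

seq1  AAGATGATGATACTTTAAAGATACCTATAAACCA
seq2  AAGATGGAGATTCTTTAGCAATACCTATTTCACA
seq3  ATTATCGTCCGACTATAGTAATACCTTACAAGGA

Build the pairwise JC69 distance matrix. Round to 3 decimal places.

d(seq1,seq2) = 0.373, d(seq1,seq3) = 0.741, d(seq2,seq3) = 0.824

seq1–seq2: 10/34 sites differ → p ≈ 0.294118, d = −0.75 ln(1 − 0.392157) = 0.373379 ≈ 0.373.
seq1–seq3: 16/34 sites differ → p ≈ 0.470588, d = −0.75 ln(1 − 0.627451) = 0.740540 ≈ 0.741.
seq2–seq3: 17/34 sites differ → p = 0.5, d = −0.75 ln(1 − 0.666667) = 0.823960 ≈ 0.824.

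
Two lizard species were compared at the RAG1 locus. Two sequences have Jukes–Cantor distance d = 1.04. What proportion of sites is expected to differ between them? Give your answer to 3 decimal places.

p = (3/4)(1 − e^(−4d/3)) = 0.75 × (1 − e^(-1.386667)) = 0.75 × (1 − 0.249907) = 0.562570.

0.563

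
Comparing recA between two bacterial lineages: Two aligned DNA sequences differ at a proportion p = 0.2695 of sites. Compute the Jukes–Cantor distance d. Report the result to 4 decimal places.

d = −(3/4) ln(1 − 4p/3) = −0.75 ln(1 − 0.359333) = −0.75 ln(0.640667)
  = −0.75 × (-0.445245) = 0.333934 substitutions/site.

0.3339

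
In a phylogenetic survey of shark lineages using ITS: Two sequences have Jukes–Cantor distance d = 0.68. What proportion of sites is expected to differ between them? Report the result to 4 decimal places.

0.4471

p = (3/4)(1 − e^(−4d/3)) = 0.75 × (1 − e^(-0.906667)) = 0.75 × (1 − 0.403868) = 0.447099.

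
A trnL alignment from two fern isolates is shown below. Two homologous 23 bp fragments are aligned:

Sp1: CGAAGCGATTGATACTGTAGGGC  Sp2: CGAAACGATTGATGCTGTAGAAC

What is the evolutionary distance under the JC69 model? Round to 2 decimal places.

0.20

The sequences differ at 4 of 23 sites (5, 14, 21, 22), so p = 4/23 ≈ 0.173913.
d = −(3/4) ln(1 − 4p/3) = −0.75 ln(1 − 0.231884) = −0.75 ln(0.768116)
  = −0.75 × (-0.263815) = 0.197861 substitutions/site.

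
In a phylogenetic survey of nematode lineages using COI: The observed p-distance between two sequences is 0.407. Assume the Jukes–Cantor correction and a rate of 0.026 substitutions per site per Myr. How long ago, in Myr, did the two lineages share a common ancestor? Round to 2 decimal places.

11.28

d = −(3/4) ln(1 − 4p/3) = −0.75 ln(1 − 0.542667) = −0.75 ln(0.457333)
  = −0.75 × (-0.782343) = 0.586757 substitutions/site.
Under a molecular clock d = 2μt, so t = d/(2μ) = 0.586757 / (2 × 0.026) = 11.28 Myr.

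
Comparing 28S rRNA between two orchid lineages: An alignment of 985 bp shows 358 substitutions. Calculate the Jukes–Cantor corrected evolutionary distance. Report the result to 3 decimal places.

p = 358/985 ≈ 0.363452.
d = −(3/4) ln(1 − 4p/3) = −0.75 ln(1 − 0.484603) = −0.75 ln(0.515397)
  = −0.75 × (-0.662818) = 0.497114 substitutions/site.

0.497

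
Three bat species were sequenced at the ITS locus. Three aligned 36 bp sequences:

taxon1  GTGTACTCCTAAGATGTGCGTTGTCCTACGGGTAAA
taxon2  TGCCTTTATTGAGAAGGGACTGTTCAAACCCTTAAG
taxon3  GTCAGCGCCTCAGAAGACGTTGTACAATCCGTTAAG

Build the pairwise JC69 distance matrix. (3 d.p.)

d(taxon1,taxon2) = 1.128, d(taxon1,taxon3) = 0.912, d(taxon2,taxon3) = 0.673

taxon1–taxon2: 21/36 sites differ → p ≈ 0.583333, d = −0.75 ln(1 − 0.777777) = 1.128055 ≈ 1.128.
taxon1–taxon3: 19/36 sites differ → p ≈ 0.527778, d = −0.75 ln(1 − 0.703704) = 0.912297 ≈ 0.912.
taxon2–taxon3: 16/36 sites differ → p ≈ 0.444444, d = −0.75 ln(1 − 0.592592) = 0.673455 ≈ 0.673.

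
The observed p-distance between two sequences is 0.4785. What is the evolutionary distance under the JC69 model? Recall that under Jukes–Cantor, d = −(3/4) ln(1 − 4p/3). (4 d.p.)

d = −(3/4) ln(1 − 4p/3) = −0.75 ln(1 − 0.638) = −0.75 ln(0.362)
  = −0.75 × (-1.016111) = 0.762083 substitutions/site.

0.7621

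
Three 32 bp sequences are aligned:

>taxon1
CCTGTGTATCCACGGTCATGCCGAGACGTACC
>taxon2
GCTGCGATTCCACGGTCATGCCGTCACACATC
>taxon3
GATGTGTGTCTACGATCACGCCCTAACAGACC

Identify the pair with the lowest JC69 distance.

taxon1 and taxon2

taxon1–taxon2: 9/32 differ, p = 0.281, d = 0.353.
taxon1–taxon3: 11/32 differ, p = 0.344, d = 0.460.
taxon2–taxon3: 11/32 differ, p = 0.344, d = 0.460.
The smallest distance is between taxon1 and taxon2.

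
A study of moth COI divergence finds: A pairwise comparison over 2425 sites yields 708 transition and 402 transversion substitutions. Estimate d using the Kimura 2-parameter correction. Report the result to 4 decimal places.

P = 708/2425 ≈ 0.291959 and Q = 402/2425 ≈ 0.165773.
Under the Kimura two-parameter model, d = −½ ln(1 − 2P − Q) − ¼ ln(1 − 2Q).
1 − 2P − Q = 0.250309, giving −½ ln(0.250309) = 0.692530.
1 − 2Q = 0.668454, giving −¼ ln(0.668454) = 0.100697.
d = 0.692530 + 0.100697 = 0.793227.

0.7932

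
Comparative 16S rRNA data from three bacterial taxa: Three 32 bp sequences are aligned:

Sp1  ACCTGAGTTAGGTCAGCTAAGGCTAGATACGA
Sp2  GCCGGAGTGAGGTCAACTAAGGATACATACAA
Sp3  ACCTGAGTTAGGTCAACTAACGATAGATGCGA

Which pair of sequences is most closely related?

Sp1 and Sp3

Sp1–Sp2: 7/32 differ, p = 0.219, d = 0.259.
Sp1–Sp3: 4/32 differ, p = 0.125, d = 0.137.
Sp2–Sp3: 7/32 differ, p = 0.219, d = 0.259.
The smallest distance is between Sp1 and Sp3.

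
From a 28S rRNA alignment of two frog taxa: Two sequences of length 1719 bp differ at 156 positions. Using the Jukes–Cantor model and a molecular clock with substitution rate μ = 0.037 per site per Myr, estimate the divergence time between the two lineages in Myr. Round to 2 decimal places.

1.31

p = 156/1719 ≈ 0.09075.
d = −(3/4) ln(1 − 4p/3) = −0.75 ln(1 − 0.121) = −0.75 ln(0.879)
  = −0.75 × (-0.128970) = 0.096728 substitutions/site.
Under a molecular clock d = 2μt, so t = d/(2μ) = 0.096728 / (2 × 0.037) = 1.31 Myr.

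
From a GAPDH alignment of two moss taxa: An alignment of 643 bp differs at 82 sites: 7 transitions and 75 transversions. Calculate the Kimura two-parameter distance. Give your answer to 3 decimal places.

P = 7/643 ≈ 0.010886 and Q = 75/643 ≈ 0.116641.
Under the Kimura two-parameter model, d = −½ ln(1 − 2P − Q) − ¼ ln(1 − 2Q).
1 − 2P − Q = 0.861587, giving −½ ln(0.861587) = 0.074490.
1 − 2Q = 0.766718, giving −¼ ln(0.766718) = 0.066409.
d = 0.074490 + 0.066409 = 0.140899.

0.141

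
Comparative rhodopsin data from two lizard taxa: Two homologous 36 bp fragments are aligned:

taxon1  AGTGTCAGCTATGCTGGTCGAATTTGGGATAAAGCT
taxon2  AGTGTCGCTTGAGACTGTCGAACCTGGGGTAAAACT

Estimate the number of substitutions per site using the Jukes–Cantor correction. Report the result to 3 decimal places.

0.441

The sequences differ at 12 of 36 sites, so p = 12/36 ≈ 0.333333.
d = −(3/4) ln(1 − 4p/3) = −0.75 ln(1 − 0.444444) = −0.75 ln(0.555556)
  = −0.75 × (-0.587786) = 0.440840 substitutions/site.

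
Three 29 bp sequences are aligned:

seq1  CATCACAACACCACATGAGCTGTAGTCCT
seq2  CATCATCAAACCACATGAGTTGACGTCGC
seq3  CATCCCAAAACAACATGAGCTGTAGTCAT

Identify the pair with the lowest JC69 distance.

seq1–seq2: 8/29 differ, p = 0.276, d = 0.344.
seq1–seq3: 4/29 differ, p = 0.138, d = 0.152.
seq2–seq3: 9/29 differ, p = 0.310, d = 0.401.
The smallest distance is between seq1 and seq3.

seq1 and seq3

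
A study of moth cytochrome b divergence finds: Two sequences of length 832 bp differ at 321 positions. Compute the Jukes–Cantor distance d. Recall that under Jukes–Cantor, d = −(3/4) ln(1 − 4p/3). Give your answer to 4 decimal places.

0.5418

p = 321/832 ≈ 0.385817.
d = −(3/4) ln(1 − 4p/3) = −0.75 ln(1 − 0.514423) = −0.75 ln(0.485577)
  = −0.75 × (-0.722417) = 0.541813 substitutions/site.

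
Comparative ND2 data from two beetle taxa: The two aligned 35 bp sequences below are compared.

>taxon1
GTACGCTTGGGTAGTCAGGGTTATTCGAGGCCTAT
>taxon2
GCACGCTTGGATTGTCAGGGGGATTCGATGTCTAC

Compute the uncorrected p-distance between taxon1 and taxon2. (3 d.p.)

0.229

The sequences differ at 8 of 35 positions (sites 2, 11, 13, 21, 22, 29, 31, 35).
p = 8/35 = 0.228571… ≈ 0.229 (to 3 d.p.).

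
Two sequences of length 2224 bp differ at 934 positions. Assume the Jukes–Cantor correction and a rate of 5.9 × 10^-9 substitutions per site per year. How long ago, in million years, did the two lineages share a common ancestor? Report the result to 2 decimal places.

52.17

p = 934/2224 ≈ 0.419964.
d = −(3/4) ln(1 − 4p/3) = −0.75 ln(1 − 0.559952) = −0.75 ln(0.440048)
  = −0.75 × (-0.820871) = 0.615653 substitutions/site.
Under a molecular clock d = 2μt, so t = d/(2μ) = 0.615653 / (2 × 5.9 × 10^-9) = 52.17 million years.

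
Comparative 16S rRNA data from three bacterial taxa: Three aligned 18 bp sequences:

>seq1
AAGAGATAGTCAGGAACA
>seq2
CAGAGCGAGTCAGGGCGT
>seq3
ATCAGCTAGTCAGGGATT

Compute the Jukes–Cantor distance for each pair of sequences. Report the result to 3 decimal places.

seq1–seq2: 7/18 sites differ → p ≈ 0.388889, d = −0.75 ln(1 − 0.518519) = 0.548166 ≈ 0.548.
seq1–seq3: 6/18 sites differ → p ≈ 0.333333, d = −0.75 ln(1 − 0.444444) = 0.440839 ≈ 0.441.
seq2–seq3: 6/18 sites differ → p ≈ 0.333333, d = −0.75 ln(1 − 0.444444) = 0.440839 ≈ 0.441.

d(seq1,seq2) = 0.548, d(seq1,seq3) = 0.441, d(seq2,seq3) = 0.441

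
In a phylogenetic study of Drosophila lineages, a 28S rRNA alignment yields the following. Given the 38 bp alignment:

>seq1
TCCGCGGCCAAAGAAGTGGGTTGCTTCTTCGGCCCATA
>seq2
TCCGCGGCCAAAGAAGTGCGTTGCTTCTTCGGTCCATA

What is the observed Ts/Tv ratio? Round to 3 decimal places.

1.000

Transitions are A↔G and C↔T; transversions are all other mismatches.
Transitions: 1. Transversions: 1.
R = 1/1 = 1.000.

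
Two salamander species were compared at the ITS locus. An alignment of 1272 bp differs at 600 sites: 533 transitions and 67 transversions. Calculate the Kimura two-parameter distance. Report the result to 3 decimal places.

1.135

P = 533/1272 ≈ 0.419025 and Q = 67/1272 ≈ 0.052673.
Under the Kimura two-parameter model, d = −½ ln(1 − 2P − Q) − ¼ ln(1 − 2Q).
1 − 2P − Q = 0.109277, giving −½ ln(0.109277) = 1.106935.
1 − 2Q = 0.894654, giving −¼ ln(0.894654) = 0.027830.
d = 1.106935 + 0.027830 = 1.134765.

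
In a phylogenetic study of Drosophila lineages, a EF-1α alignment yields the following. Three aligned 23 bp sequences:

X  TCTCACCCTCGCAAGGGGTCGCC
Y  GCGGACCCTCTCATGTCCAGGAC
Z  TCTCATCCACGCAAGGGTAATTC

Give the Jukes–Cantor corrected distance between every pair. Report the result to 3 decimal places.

X–Y: 11/23 sites differ → p ≈ 0.478261, d = −0.75 ln(1 − 0.637681) = 0.761423 ≈ 0.761.
X–Z: 7/23 sites differ → p ≈ 0.304348, d = −0.75 ln(1 − 0.405797) = 0.390401 ≈ 0.390.
Y–Z: 13/23 sites differ → p ≈ 0.565217, d = −0.75 ln(1 − 0.753623) = 1.050669 ≈ 1.051.

d(X,Y) = 0.761, d(X,Z) = 0.390, d(Y,Z) = 1.051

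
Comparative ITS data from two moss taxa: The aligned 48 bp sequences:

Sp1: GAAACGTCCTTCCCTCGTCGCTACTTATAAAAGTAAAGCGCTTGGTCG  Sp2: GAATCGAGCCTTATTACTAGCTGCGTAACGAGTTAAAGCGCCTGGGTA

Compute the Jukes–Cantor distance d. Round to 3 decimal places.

The sequences differ at 21 of 48 sites, so p = 21/48 = 0.4375.
d = −(3/4) ln(1 − 4p/3) = −0.75 ln(1 − 0.583333) = −0.75 ln(0.416667)
  = −0.75 × (-0.875468) = 0.656601 substitutions/site.

0.657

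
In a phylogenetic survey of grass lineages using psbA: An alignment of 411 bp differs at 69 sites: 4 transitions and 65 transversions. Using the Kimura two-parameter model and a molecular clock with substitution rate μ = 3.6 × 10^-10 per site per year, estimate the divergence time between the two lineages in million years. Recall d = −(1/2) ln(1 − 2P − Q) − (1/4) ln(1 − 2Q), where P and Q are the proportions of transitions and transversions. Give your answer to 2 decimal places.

P = 4/411 ≈ 0.009732 and Q = 65/411 ≈ 0.158151.
Under the Kimura two-parameter model, d = −½ ln(1 − 2P − Q) − ¼ ln(1 − 2Q).
1 − 2P − Q = 0.822385, giving −½ ln(0.822385) = 0.097773.
1 − 2Q = 0.683698, giving −¼ ln(0.683698) = 0.095060.
d = 0.097773 + 0.095060 = 0.192833.
Under a molecular clock d = 2μt, so t = d/(2μ) = 0.192833 / (2 × 3.6 × 10^-10) = 267.82 million years.

267.82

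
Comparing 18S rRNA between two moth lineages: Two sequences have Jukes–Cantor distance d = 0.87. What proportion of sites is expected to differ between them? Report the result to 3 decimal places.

0.515

p = (3/4)(1 − e^(−4d/3)) = 0.75 × (1 − e^(-1.16)) = 0.75 × (1 − 0.313486) = 0.514886.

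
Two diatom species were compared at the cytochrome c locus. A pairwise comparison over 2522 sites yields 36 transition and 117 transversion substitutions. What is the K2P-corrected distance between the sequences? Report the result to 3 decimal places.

P = 36/2522 ≈ 0.014274 and Q = 117/2522 ≈ 0.046392.
Under the Kimura two-parameter model, d = −½ ln(1 − 2P − Q) − ¼ ln(1 − 2Q).
1 − 2P − Q = 0.92506, giving −½ ln(0.92506) = 0.038948.
1 − 2Q = 0.907216, giving −¼ ln(0.907216) = 0.024344.
d = 0.038948 + 0.024344 = 0.063292.

0.063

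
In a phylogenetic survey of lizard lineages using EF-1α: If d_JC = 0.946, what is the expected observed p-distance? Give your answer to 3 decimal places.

0.538

p = (3/4)(1 − e^(−4d/3)) = 0.75 × (1 − e^(-1.261333)) = 0.75 × (1 − 0.283276) = 0.537543.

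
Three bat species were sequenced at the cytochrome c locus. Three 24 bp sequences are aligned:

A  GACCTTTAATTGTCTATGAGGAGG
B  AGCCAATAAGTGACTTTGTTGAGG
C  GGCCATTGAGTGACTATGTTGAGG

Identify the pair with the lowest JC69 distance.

B and C

A–B: 9/24 differ, p = 0.375, d = 0.520.
A–C: 7/24 differ, p = 0.292, d = 0.369.
B–C: 4/24 differ, p = 0.167, d = 0.188.
The smallest distance is between B and C.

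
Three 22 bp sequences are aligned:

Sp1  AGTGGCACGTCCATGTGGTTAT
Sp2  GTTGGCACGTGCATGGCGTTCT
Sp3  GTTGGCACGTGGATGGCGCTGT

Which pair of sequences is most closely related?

Sp2 and Sp3

Sp1–Sp2: 6/22 differ, p = 0.273, d = 0.339.
Sp1–Sp3: 8/22 differ, p = 0.364, d = 0.497.
Sp2–Sp3: 3/22 differ, p = 0.136, d = 0.151.
The smallest distance is between Sp2 and Sp3.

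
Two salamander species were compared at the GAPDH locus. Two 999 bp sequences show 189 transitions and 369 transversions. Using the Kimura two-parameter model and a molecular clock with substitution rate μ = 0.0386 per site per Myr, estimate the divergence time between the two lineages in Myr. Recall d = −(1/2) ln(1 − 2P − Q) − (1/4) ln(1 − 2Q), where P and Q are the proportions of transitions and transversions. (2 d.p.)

P = 189/999 ≈ 0.189189 and Q = 369/999 ≈ 0.369369.
Under the Kimura two-parameter model, d = −½ ln(1 − 2P − Q) − ¼ ln(1 − 2Q).
1 − 2P − Q = 0.252253, giving −½ ln(0.252253) = 0.688661.
1 − 2Q = 0.261262, giving −¼ ln(0.261262) = 0.335558.
d = 0.688661 + 0.335558 = 1.024219.
Under a molecular clock d = 2μt, so t = d/(2μ) = 1.024219 / (2 × 0.0386) = 13.27 Myr.

13.27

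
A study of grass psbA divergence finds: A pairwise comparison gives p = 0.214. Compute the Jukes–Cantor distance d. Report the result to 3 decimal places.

0.252

d = −(3/4) ln(1 − 4p/3) = −0.75 ln(1 − 0.285333) = −0.75 ln(0.714667)
  = −0.75 × (-0.335939) = 0.251954 substitutions/site.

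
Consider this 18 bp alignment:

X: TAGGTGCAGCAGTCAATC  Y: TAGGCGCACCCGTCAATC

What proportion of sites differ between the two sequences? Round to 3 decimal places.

The sequences differ at 3 of 18 positions (sites 5, 9, 11).
p = 3/18 = 0.166666… ≈ 0.167 (to 3 d.p.).

0.167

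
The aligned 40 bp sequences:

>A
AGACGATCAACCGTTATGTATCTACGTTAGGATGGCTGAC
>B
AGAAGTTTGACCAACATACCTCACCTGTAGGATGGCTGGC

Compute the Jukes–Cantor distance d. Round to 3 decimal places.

0.520

The sequences differ at 15 of 40 sites, so p = 15/40 = 0.375.
d = −(3/4) ln(1 − 4p/3) = −0.75 ln(1 − 0.5) = −0.75 ln(0.5)
  = −0.75 × (-0.693147) = 0.519860 substitutions/site.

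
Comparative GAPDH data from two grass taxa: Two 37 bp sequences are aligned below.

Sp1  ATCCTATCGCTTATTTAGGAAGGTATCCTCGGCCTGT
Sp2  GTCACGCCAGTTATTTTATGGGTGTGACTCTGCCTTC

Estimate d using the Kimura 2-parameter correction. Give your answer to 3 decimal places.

0.991

Of 37 sites, 9 differences are transitions and 11 are transversions, so P = 9/37 ≈ 0.243243 and Q = 11/37 ≈ 0.297297.
Under the Kimura two-parameter model, d = −½ ln(1 − 2P − Q) − ¼ ln(1 − 2Q).
1 − 2P − Q = 0.216217, giving −½ ln(0.216217) = 0.765736.
1 − 2Q = 0.405406, giving −¼ ln(0.405406) = 0.225717.
d = 0.765736 + 0.225717 = 0.991453.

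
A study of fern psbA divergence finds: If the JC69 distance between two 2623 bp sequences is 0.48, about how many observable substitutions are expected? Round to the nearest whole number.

Invert JC69: p = (3/4)(1 − e^(−4d/3)) = 0.75 × (1 − e^(-0.64)) = 0.75 × (1 − 0.527292) = 0.354531.
Expected differing sites = pL ≈ 0.354531 × 2623 = 929.934813 ≈ 930.

930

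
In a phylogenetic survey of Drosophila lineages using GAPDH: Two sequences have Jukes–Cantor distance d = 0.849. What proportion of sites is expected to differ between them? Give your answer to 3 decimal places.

p = (3/4)(1 − e^(−4d/3)) = 0.75 × (1 − e^(-1.132)) = 0.75 × (1 − 0.322388) = 0.508209.

0.508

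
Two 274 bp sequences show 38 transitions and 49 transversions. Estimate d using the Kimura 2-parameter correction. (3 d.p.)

P = 38/274 ≈ 0.138686 and Q = 49/274 ≈ 0.178832.
Under the Kimura two-parameter model, d = −½ ln(1 − 2P − Q) − ¼ ln(1 − 2Q).
1 − 2P − Q = 0.543796, giving −½ ln(0.543796) = 0.304591.
1 − 2Q = 0.642336, giving −¼ ln(0.642336) = 0.110661.
d = 0.304591 + 0.110661 = 0.415252.

0.415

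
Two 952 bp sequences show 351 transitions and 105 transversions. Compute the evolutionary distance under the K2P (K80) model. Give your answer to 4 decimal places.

P = 351/952 ≈ 0.368697 and Q = 105/952 ≈ 0.110294.
Under the Kimura two-parameter model, d = −½ ln(1 − 2P − Q) − ¼ ln(1 − 2Q).
1 − 2P − Q = 0.152312, giving −½ ln(0.152312) = 0.940912.
1 − 2Q = 0.779412, giving −¼ ln(0.779412) = 0.062304.
d = 0.940912 + 0.062304 = 1.003216.

1.0032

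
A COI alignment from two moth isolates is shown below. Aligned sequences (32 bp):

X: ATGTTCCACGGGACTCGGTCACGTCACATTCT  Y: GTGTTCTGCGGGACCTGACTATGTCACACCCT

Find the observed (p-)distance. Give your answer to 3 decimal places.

The sequences differ at 11 of 32 positions.
p = 11/32 = 0.34375 ≈ 0.344 (to 3 d.p.).

0.344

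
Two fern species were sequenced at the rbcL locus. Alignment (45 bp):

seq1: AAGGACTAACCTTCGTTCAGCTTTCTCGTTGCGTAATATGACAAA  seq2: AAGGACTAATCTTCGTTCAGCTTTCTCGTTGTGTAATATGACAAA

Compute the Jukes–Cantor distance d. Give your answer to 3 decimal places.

0.046

The sequences differ at 2 of 45 sites (10, 32), so p = 2/45 ≈ 0.044444.
d = −(3/4) ln(1 − 4p/3) = −0.75 ln(1 − 0.059259) = −0.75 ln(0.940741)
  = −0.75 × (-0.061087) = 0.045815 substitutions/site.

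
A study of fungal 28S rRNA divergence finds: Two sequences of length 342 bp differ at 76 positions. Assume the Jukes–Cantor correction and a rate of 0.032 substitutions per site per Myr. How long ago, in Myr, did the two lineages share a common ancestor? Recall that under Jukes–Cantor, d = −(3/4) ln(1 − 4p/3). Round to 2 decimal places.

p = 76/342 ≈ 0.222222.
d = −(3/4) ln(1 − 4p/3) = −0.75 ln(1 − 0.296296) = −0.75 ln(0.703704)
  = −0.75 × (-0.351397) = 0.263548 substitutions/site.
Under a molecular clock d = 2μt, so t = d/(2μ) = 0.263548 / (2 × 0.032) = 4.12 Myr.

4.12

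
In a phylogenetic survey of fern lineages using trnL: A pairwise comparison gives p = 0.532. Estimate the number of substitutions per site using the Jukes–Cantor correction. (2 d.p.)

d = −(3/4) ln(1 − 4p/3) = −0.75 ln(1 − 0.709333) = −0.75 ln(0.290667)
  = −0.75 × (-1.235577) = 0.926683 substitutions/site.

0.93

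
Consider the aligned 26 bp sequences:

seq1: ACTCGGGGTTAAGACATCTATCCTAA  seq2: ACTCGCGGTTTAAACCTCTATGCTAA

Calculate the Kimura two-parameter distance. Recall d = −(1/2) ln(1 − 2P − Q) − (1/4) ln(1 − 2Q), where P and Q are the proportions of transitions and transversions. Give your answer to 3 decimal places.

Of 26 sites, 1 differences are transitions and 4 are transversions, so P = 1/26 ≈ 0.038462 and Q = 4/26 ≈ 0.153846.
Under the Kimura two-parameter model, d = −½ ln(1 − 2P − Q) − ¼ ln(1 − 2Q).
1 − 2P − Q = 0.76923, giving −½ ln(0.76923) = 0.131183.
1 − 2Q = 0.692308, giving −¼ ln(0.692308) = 0.091931.
d = 0.131183 + 0.091931 = 0.223114.

0.223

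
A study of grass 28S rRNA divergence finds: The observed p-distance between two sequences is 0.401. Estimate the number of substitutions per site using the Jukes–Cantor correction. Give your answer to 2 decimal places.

0.57

d = −(3/4) ln(1 − 4p/3) = −0.75 ln(1 − 0.534667) = −0.75 ln(0.465333)
  = −0.75 × (-0.765002) = 0.573752 substitutions/site.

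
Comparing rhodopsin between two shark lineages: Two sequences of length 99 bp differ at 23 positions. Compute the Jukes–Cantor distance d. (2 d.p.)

p = 23/99 ≈ 0.232323.
d = −(3/4) ln(1 − 4p/3) = −0.75 ln(1 − 0.309764) = −0.75 ln(0.690236)
  = −0.75 × (-0.370722) = 0.278042 substitutions/site.

0.28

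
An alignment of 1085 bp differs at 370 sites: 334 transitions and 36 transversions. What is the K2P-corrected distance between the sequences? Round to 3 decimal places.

P = 334/1085 ≈ 0.307834 and Q = 36/1085 ≈ 0.03318.
Under the Kimura two-parameter model, d = −½ ln(1 − 2P − Q) − ¼ ln(1 − 2Q).
1 − 2P − Q = 0.351152, giving −½ ln(0.351152) = 0.523268.
1 − 2Q = 0.93364, giving −¼ ln(0.93364) = 0.017166.
d = 0.523268 + 0.017166 = 0.540434.

0.540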